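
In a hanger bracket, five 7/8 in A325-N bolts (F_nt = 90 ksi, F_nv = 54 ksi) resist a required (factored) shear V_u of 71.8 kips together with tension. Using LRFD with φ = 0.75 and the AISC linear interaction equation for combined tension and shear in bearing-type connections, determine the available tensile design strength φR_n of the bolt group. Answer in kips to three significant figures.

144 kips

A_b = π·0.875²/4 = 0.6013 in²; f_rv = 71.8 / (5 × 0.6013) = 23.88 ksi.
F'_nt = 1.3 F_nt − (F_nt / φF_nv) f_rv = 1.3·90 − (90/(0.75·54))·23.88 = 63.93 ksi, capped at F_nt → F'_nt = 63.93 ksi.
R_n = F'_nt · A_b · n = 63.93 × 0.6013 × 5 = 192.2 kips.
Design strength φR_n = 0.75 × 192.2 = 144 kips.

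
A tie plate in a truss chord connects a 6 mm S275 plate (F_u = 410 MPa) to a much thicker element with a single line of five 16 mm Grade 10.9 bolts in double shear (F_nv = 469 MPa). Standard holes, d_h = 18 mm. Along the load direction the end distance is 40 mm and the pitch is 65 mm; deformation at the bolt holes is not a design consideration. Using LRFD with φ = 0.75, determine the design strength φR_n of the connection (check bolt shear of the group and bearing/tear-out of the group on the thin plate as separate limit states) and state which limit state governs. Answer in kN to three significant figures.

Bolt shear: A_b = π·16²/4 = 201.1 mm²; R_n = 469 × 201.1 × 5 × 2 / 1000 = 943 kN → 0.75 × 943 = 707 kN.
Bearing (1.5 l_c t F_u ≤ 3.0 d t F_u): upper limit = 3.0·16·6·410 / 1000 = 118.1 kN.
  Edge l_c = 40 − 18/2 = 31 → r_n = 114.4 kN; interior l_c = 65 − 18 = 47 → r_n = 118.1 kN.
  R_n,bearing = 1·114.4 + 4·118.1 = 586.7 kN → 0.75 × 586.7 = 440 kN.
Bearing governs: 440 kN.

440 kN (bearing governs)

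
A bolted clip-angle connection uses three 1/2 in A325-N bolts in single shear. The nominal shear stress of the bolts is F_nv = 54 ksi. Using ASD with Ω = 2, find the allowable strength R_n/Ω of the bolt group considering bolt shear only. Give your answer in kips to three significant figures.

A_b = π × 0.5² / 4 = 0.1963 in².
R_n = F_nv · A_b · n · n_s = 54 × 0.1963 × 3 × 1 = 31.81 kips.
Allowable strength R_n/Ω = 31.81 / 2 = 15.9 kips.

15.9 kips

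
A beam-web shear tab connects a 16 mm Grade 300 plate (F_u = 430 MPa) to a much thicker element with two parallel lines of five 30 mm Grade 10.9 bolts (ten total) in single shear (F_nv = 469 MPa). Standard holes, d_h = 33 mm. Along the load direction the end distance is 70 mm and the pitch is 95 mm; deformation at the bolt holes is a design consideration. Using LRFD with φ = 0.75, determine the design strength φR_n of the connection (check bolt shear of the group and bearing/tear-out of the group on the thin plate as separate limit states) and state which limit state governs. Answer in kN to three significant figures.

Bolt shear: A_b = π·30²/4 = 706.9 mm²; R_n = 469 × 706.9 × 10 × 1 / 1000 = 3315 kN → 0.75 × 3315 = 2490 kN.
Bearing (1.2 l_c t F_u ≤ 2.4 d t F_u): upper limit = 2.4·30·16·430 / 1000 = 495.4 kN.
  Edge l_c = 70 − 33/2 = 53.5 → r_n = 441.7 kN; interior l_c = 95 − 33 = 62 → r_n = 495.4 kN.
  R_n,bearing = 2·441.7 + 8·495.4 = 4846 kN → 0.75 × 4846 = 3630 kN.
Bolt shear governs: 2490 kN.

2490 kN (bolt shear governs)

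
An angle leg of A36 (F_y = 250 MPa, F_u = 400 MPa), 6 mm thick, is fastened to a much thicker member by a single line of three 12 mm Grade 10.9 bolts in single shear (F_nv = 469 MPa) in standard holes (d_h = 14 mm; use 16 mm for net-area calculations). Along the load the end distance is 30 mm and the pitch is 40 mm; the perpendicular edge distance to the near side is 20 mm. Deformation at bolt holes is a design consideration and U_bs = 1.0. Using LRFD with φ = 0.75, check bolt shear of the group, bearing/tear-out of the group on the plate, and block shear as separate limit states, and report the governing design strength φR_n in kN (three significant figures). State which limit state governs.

Bolt shear: A_b = π·12²/4 = 113.1 mm²; R_n = 469 × 113.1 × 3 × 1 / 1000 = 159.1 kN → 0.75 × 159.1 = 119 kN.
Bearing: edge l_c = 23, r_n = 66.24 kN; interior l_c = 26, r_n = 69.12 kN; R_n = 66.24 + 2·69.12 = 204.5 kN → 153 kN.
Block shear: A_gv = 660, A_nv = 420, A_nt = 72 mm²; R_n = min(0.6F_uA_nv, 0.6F_yA_gv) + U_bs·F_u·A_nt = 127.8 kN → 95.8 kN.
Block shear governs: 95.8 kN.

95.8 kN (block shear governs)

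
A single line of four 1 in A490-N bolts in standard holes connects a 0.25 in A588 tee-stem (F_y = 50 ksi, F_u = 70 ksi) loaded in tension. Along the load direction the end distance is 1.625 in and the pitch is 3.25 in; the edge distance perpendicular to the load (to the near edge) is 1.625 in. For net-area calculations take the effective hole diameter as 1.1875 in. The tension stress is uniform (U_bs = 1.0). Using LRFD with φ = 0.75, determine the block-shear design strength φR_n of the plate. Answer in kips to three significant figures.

Shear plane L_v = 1.625 + 3·3.25 = 11.38 in; A_gv = 11.38 × 0.25 = 2.844 in².
A_nv = (11.38 − 3.5·1.1875) × 0.25 = 1.805 in².
A_nt = (1.625 − 0.5·1.1875) × 0.25 = 0.2578 in².
0.6 F_u A_nv = 75.8 kips; 0.6 F_y A_gv = 85.31 kips → shear rupture governs the shear term.
R_n = 75.8 + 1.0 × 70 × 0.2578 = 93.84 kips.
Design strength φR_n = 0.75 × 93.84 = 70.4 kips.

70.4 kips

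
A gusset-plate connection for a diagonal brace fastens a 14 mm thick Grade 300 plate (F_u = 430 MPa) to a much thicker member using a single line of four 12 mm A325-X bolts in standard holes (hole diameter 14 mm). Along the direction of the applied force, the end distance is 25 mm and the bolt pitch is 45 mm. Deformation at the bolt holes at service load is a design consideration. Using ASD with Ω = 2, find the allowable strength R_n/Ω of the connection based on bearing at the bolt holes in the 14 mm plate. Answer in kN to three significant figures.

Per bolt r_n = 1.2 l_c t F_u ≤ 2.4 d t F_u; upper limit = 2.4 × 12 × 14 × 430 / 1000 = 173.4 kN.
Edge bolt: l_c = 25 − 14/2 = 18 mm → 1.2 × 18 × 14 × 430 / 1000 = 130 → r_n = 130 kN.
Interior bolts: l_c = 45 − 14 = 31 mm → 1.2 × 31 × 14 × 430 / 1000 = 223.9 → r_n = 173.4 kN.
R_n = 1 × 130 + 3 × 173.4 = 650.2 kN.
Allowable strength R_n/Ω = 650.2 / 2 = 325 kN.

325 kN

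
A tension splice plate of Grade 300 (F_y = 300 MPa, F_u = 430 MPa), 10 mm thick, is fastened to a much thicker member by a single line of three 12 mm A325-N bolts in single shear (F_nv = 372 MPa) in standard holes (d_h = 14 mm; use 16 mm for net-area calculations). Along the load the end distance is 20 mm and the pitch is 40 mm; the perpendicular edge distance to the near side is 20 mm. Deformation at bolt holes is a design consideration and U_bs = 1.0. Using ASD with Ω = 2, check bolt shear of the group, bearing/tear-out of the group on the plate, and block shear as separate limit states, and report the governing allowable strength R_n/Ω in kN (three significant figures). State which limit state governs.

63.1 kN (bolt shear governs)

Bolt shear: A_b = π·12²/4 = 113.1 mm²; R_n = 372 × 113.1 × 3 × 1 / 1000 = 126.2 kN → 126.2 / 2 = 63.1 kN.
Bearing: edge l_c = 13, r_n = 67.08 kN; interior l_c = 26, r_n = 123.8 kN; R_n = 67.08 + 2·123.8 = 314.8 kN → 157 kN.
Block shear: A_gv = 1000, A_nv = 600, A_nt = 120 mm²; R_n = min(0.6F_uA_nv, 0.6F_yA_gv) + U_bs·F_u·A_nt = 206.4 kN → 103 kN.
Bolt shear governs: 63.1 kN.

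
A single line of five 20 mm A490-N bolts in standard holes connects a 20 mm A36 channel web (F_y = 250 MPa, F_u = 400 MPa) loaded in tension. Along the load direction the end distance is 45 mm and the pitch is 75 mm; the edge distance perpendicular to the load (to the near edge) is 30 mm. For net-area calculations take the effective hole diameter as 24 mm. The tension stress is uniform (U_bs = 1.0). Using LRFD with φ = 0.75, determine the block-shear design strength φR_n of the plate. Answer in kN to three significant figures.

884 kN

Shear plane L_v = 45 + 4·75 = 345 mm; A_gv = 345 × 20 = 6900 mm².
A_nv = (345 − 4.5·24) × 20 = 4740 mm².
A_nt = (30 − 0.5·24) × 20 = 360 mm².
0.6 F_u A_nv = 1138 kN; 0.6 F_y A_gv = 1035 kN → shear yielding governs the shear term.
R_n = 1035 + 1.0 × 400 × 360 / 1000 = 1179 kN.
Design strength φR_n = 0.75 × 1179 = 884 kN.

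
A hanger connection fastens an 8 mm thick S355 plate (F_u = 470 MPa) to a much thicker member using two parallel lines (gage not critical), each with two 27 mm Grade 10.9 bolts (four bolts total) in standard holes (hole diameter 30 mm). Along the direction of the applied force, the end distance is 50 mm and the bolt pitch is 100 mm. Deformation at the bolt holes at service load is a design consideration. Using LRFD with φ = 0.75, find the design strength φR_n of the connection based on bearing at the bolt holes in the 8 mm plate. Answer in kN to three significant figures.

Per bolt r_n = 1.2 l_c t F_u ≤ 2.4 d t F_u; upper limit = 2.4 × 27 × 8 × 470 / 1000 = 243.6 kN.
Edge bolt: l_c = 50 − 30/2 = 35 mm → 1.2 × 35 × 8 × 470 / 1000 = 157.9 → r_n = 157.9 kN.
Interior bolts: l_c = 100 − 30 = 70 mm → 1.2 × 70 × 8 × 470 / 1000 = 315.8 → r_n = 243.6 kN.
R_n = 2 × 157.9 + 2 × 243.6 = 803.1 kN.
Design strength φR_n = 0.75 × 803.1 = 602 kN.

602 kN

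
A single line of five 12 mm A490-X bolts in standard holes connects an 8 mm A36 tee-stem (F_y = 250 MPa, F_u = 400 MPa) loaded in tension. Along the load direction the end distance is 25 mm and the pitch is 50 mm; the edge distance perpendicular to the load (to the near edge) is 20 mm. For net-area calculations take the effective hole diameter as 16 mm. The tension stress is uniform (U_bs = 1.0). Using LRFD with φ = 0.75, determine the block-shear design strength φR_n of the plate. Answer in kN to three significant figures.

231 kN

Shear plane L_v = 25 + 4·50 = 225 mm; A_gv = 225 × 8 = 1800 mm².
A_nv = (225 − 4.5·16) × 8 = 1224 mm².
A_nt = (20 − 0.5·16) × 8 = 96 mm².
0.6 F_u A_nv = 293.8 kN; 0.6 F_y A_gv = 270 kN → shear yielding governs the shear term.
R_n = 270 + 1.0 × 400 × 96 / 1000 = 308.4 kN.
Design strength φR_n = 0.75 × 308.4 = 231 kN.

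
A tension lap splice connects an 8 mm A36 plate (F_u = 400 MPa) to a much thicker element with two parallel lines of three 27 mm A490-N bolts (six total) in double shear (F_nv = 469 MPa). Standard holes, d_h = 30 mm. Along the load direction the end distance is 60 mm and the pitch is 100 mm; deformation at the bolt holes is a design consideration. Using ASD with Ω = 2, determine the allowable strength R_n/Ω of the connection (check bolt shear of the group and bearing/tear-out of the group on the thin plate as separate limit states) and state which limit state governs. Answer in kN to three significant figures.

Bolt shear: A_b = π·27²/4 = 572.6 mm²; R_n = 469 × 572.6 × 6 × 2 / 1000 = 3222 kN → 3222 / 2 = 1610 kN.
Bearing (1.2 l_c t F_u ≤ 2.4 d t F_u): upper limit = 2.4·27·8·400 / 1000 = 207.4 kN.
  Edge l_c = 60 − 30/2 = 45 → r_n = 172.8 kN; interior l_c = 100 − 30 = 70 → r_n = 207.4 kN.
  R_n,bearing = 2·172.8 + 4·207.4 = 1175 kN → 1175 / 2 = 588 kN.
Bearing governs: 588 kN.

588 kN (bearing governs)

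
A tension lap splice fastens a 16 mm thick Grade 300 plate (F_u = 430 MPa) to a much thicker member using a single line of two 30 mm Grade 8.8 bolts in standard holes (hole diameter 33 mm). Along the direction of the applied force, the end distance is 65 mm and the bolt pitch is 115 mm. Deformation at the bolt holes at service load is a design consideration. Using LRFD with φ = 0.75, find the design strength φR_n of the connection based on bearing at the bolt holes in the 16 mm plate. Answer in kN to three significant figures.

Per bolt r_n = 1.2 l_c t F_u ≤ 2.4 d t F_u; upper limit = 2.4 × 30 × 16 × 430 / 1000 = 495.4 kN.
Edge bolt: l_c = 65 − 33/2 = 48.5 mm → 1.2 × 48.5 × 16 × 430 / 1000 = 400.4 → r_n = 400.4 kN.
Interior bolts: l_c = 115 − 33 = 82 mm → 1.2 × 82 × 16 × 430 / 1000 = 677 → r_n = 495.4 kN.
R_n = 1 × 400.4 + 1 × 495.4 = 895.8 kN.
Design strength φR_n = 0.75 × 895.8 = 672 kN.

672 kN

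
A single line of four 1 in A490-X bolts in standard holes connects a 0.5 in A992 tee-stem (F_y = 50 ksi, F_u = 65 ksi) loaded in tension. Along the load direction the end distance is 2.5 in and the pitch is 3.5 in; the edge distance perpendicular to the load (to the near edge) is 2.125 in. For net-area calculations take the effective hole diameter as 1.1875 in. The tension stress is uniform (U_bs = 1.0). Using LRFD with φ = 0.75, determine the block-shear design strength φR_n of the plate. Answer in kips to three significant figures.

Shear plane L_v = 2.5 + 3·3.5 = 13 in; A_gv = 13 × 0.5 = 6.5 in².
A_nv = (13 − 3.5·1.1875) × 0.5 = 4.422 in².
A_nt = (2.125 − 0.5·1.1875) × 0.5 = 0.7656 in².
0.6 F_u A_nv = 172.5 kips; 0.6 F_y A_gv = 195 kips → shear rupture governs the shear term.
R_n = 172.5 + 1.0 × 65 × 0.7656 = 222.2 kips.
Design strength φR_n = 0.75 × 222.2 = 167 kips.

167 kips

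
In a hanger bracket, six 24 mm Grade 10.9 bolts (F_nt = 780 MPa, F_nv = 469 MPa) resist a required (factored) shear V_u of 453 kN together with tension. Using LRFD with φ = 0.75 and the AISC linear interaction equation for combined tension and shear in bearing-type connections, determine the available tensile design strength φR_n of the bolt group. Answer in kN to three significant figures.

A_b = π·24²/4 = 452.4 mm²; f_rv = 453 × 1000 / (6 × 452.4) = 166.9 MPa.
F'_nt = 1.3 F_nt − (F_nt / φF_nv) f_rv = 1.3·780 − (780/(0.75·469))·166.9 = 643.9 MPa, capped at F_nt → F'_nt = 643.9 MPa.
R_n = F'_nt · A_b · n = 643.9 × 452.4 × 6 / 1000 = 1748 kN.
Design strength φR_n = 0.75 × 1748 = 1310 kN.

1310 kN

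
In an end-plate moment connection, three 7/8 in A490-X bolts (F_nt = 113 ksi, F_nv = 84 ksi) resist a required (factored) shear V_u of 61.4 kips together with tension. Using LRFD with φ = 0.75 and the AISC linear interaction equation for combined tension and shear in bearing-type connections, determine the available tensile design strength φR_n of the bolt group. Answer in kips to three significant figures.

116 kips

A_b = π·0.875²/4 = 0.6013 in²; f_rv = 61.4 / (3 × 0.6013) = 34.04 ksi.
F'_nt = 1.3 F_nt − (F_nt / φF_nv) f_rv = 1.3·113 − (113/(0.75·84))·34.04 = 85.85 ksi, capped at F_nt → F'_nt = 85.85 ksi.
R_n = F'_nt · A_b · n = 85.85 × 0.6013 × 3 = 154.9 kips.
Design strength φR_n = 0.75 × 154.9 = 116 kips.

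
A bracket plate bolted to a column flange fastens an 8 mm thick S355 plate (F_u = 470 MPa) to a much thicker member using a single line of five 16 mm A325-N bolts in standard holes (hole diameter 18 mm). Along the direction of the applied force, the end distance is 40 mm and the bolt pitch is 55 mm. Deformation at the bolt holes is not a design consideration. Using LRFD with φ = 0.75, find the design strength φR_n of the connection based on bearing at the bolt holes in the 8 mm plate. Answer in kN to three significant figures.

Per bolt r_n = 1.5 l_c t F_u ≤ 3.0 d t F_u; upper limit = 3.0 × 16 × 8 × 470 / 1000 = 180.5 kN.
Edge bolt: l_c = 40 − 18/2 = 31 mm → 1.5 × 31 × 8 × 470 / 1000 = 174.8 → r_n = 174.8 kN.
Interior bolts: l_c = 55 − 18 = 37 mm → 1.5 × 37 × 8 × 470 / 1000 = 208.7 → r_n = 180.5 kN.
R_n = 1 × 174.8 + 4 × 180.5 = 896.8 kN.
Design strength φR_n = 0.75 × 896.8 = 673 kN.

673 kN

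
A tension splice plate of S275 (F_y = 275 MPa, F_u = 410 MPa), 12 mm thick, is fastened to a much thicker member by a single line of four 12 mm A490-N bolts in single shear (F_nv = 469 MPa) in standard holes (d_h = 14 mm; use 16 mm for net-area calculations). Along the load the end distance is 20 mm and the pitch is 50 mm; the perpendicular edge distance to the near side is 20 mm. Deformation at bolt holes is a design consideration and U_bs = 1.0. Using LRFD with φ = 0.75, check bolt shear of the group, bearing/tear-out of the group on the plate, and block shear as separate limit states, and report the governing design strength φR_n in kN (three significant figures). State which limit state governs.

Bolt shear: A_b = π·12²/4 = 113.1 mm²; R_n = 469 × 113.1 × 4 × 1 / 1000 = 212.2 kN → 0.75 × 212.2 = 159 kN.
Bearing: edge l_c = 13, r_n = 76.75 kN; interior l_c = 36, r_n = 141.7 kN; R_n = 76.75 + 3·141.7 = 501.8 kN → 376 kN.
Block shear: A_gv = 2040, A_nv = 1368, A_nt = 144 mm²; R_n = min(0.6F_uA_nv, 0.6F_yA_gv) + U_bs·F_u·A_nt = 395.6 kN → 297 kN.
Bolt shear governs: 159 kN.

159 kN (bolt shear governs)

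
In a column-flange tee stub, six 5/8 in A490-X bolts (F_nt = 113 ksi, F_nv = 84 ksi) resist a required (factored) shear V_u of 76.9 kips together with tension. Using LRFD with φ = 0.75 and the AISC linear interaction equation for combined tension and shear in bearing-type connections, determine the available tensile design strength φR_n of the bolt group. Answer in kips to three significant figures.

A_b = π·0.625²/4 = 0.3068 in²; f_rv = 76.9 / (6 × 0.3068) = 41.78 ksi.
F'_nt = 1.3 F_nt − (F_nt / φF_nv) f_rv = 1.3·113 − (113/(0.75·84))·41.78 = 71.97 ksi, capped at F_nt → F'_nt = 71.97 ksi.
R_n = F'_nt · A_b · n = 71.97 × 0.3068 × 6 = 132.5 kips.
Design strength φR_n = 0.75 × 132.5 = 99.4 kips.

99.4 kips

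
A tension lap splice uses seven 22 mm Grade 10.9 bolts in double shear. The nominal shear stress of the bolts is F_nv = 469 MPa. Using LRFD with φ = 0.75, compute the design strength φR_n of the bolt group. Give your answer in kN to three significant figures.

1870 kN

A_b = π × 22² / 4 = 380.1 mm².
R_n = F_nv · A_b · n · n_s = 469 × 380.1 × 7 × 2 / 1000 = 2496 kN.
Design strength φR_n = 0.75 × 2496 = 1870 kN.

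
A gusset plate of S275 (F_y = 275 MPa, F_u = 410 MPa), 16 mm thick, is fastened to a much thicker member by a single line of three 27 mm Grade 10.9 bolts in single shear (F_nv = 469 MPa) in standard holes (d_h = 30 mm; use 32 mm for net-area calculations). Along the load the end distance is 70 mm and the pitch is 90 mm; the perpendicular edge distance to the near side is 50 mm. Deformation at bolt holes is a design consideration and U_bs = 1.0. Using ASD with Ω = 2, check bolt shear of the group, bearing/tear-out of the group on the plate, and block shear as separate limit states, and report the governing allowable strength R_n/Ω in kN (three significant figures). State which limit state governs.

403 kN (bolt shear governs)

Bolt shear: A_b = π·27²/4 = 572.6 mm²; R_n = 469 × 572.6 × 3 × 1 / 1000 = 805.6 kN → 805.6 / 2 = 403 kN.
Bearing: edge l_c = 55, r_n = 425.1 kN; interior l_c = 60, r_n = 425.1 kN; R_n = 425.1 + 2·425.1 = 1275 kN → 638 kN.
Block shear: A_gv = 4000, A_nv = 2720, A_nt = 544 mm²; R_n = min(0.6F_uA_nv, 0.6F_yA_gv) + U_bs·F_u·A_nt = 883 kN → 442 kN.
Bolt shear governs: 403 kN.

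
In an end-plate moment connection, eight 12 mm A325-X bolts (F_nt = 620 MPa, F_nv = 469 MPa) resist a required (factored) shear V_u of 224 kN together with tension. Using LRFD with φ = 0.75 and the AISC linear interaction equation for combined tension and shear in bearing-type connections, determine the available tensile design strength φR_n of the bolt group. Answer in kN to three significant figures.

251 kN

A_b = π·12²/4 = 113.1 mm²; f_rv = 224 × 1000 / (8 × 113.1) = 247.6 MPa.
F'_nt = 1.3 F_nt − (F_nt / φF_nv) f_rv = 1.3·620 − (620/(0.75·469))·247.6 = 369.6 MPa, capped at F_nt → F'_nt = 369.6 MPa.
R_n = F'_nt · A_b · n = 369.6 × 113.1 × 8 / 1000 = 334.4 kN.
Design strength φR_n = 0.75 × 334.4 = 251 kN.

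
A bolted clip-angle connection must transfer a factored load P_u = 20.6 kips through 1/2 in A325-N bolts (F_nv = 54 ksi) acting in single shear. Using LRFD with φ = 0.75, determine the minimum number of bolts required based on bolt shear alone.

3 bolts

A_b = π·0.5²/4 = 0.1963 in².
Per-bolt design strength φR_n = 0.75 × 54 × 0.1963 × 1 = 7.952 kips.
n ≥ 20.6 / 7.952 = 2.59 → use 3 bolts.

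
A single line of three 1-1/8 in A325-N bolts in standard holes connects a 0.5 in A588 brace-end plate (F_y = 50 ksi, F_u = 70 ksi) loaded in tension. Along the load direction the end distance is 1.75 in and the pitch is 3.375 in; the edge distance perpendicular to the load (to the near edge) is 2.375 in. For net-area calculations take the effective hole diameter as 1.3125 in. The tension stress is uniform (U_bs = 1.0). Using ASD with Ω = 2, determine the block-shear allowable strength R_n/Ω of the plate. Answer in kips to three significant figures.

84.9 kips

Shear plane L_v = 1.75 + 2·3.375 = 8.5 in; A_gv = 8.5 × 0.5 = 4.25 in².
A_nv = (8.5 − 2.5·1.3125) × 0.5 = 2.609 in².
A_nt = (2.375 − 0.5·1.3125) × 0.5 = 0.8594 in².
0.6 F_u A_nv = 109.6 kips; 0.6 F_y A_gv = 127.5 kips → shear rupture governs the shear term.
R_n = 109.6 + 1.0 × 70 × 0.8594 = 169.8 kips.
Allowable strength R_n/Ω = 169.8 / 2 = 84.9 kips.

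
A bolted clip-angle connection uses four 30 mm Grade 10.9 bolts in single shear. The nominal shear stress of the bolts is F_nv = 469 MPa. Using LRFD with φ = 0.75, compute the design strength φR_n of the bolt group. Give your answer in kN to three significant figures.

995 kN

A_b = π × 30² / 4 = 706.9 mm².
R_n = F_nv · A_b · n · n_s = 469 × 706.9 × 4 × 1 / 1000 = 1326 kN.
Design strength φR_n = 0.75 × 1326 = 995 kN.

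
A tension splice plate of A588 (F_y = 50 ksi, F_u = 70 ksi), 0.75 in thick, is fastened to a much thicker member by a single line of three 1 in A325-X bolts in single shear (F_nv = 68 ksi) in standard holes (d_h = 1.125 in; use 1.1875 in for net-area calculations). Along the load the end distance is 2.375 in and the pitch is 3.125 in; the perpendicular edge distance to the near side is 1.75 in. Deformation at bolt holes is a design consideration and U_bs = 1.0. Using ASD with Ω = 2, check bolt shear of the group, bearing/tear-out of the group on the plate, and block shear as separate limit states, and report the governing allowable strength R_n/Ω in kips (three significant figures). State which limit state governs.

80.1 kips (bolt shear governs)

Bolt shear: A_b = π·1²/4 = 0.7854 in²; R_n = 68 × 0.7854 × 3 × 1 = 160.2 kips → 160.2 / 2 = 80.1 kips.
Bearing: edge l_c = 1.812, r_n = 114.2 kips; interior l_c = 2, r_n = 126 kips; R_n = 114.2 + 2·126 = 366.2 kips → 183 kips.
Block shear: A_gv = 6.469, A_nv = 4.242, A_nt = 0.8672 in²; R_n = min(0.6F_uA_nv, 0.6F_yA_gv) + U_bs·F_u·A_nt = 238.9 kips → 119 kips.
Bolt shear governs: 80.1 kips.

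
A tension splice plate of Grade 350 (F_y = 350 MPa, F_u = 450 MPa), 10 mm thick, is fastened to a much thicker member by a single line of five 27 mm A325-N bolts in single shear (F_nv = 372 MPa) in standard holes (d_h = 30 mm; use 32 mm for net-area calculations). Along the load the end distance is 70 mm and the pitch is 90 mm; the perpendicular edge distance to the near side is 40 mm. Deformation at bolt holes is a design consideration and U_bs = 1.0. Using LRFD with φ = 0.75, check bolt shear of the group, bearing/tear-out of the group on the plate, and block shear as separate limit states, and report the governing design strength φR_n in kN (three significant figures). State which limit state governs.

Bolt shear: A_b = π·27²/4 = 572.6 mm²; R_n = 372 × 572.6 × 5 × 1 / 1000 = 1065 kN → 0.75 × 1065 = 799 kN.
Bearing: edge l_c = 55, r_n = 291.6 kN; interior l_c = 60, r_n = 291.6 kN; R_n = 291.6 + 4·291.6 = 1458 kN → 1090 kN.
Block shear: A_gv = 4300, A_nv = 2860, A_nt = 240 mm²; R_n = min(0.6F_uA_nv, 0.6F_yA_gv) + U_bs·F_u·A_nt = 880.2 kN → 660 kN.
Block shear governs: 660 kN.

660 kN (block shear governs)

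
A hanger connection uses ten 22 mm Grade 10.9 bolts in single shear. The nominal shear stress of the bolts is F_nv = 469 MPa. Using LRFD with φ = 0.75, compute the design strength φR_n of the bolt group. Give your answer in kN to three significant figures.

1340 kN

A_b = π × 22² / 4 = 380.1 mm².
R_n = F_nv · A_b · n · n_s = 469 × 380.1 × 10 × 1 / 1000 = 1783 kN.
Design strength φR_n = 0.75 × 1783 = 1340 kN.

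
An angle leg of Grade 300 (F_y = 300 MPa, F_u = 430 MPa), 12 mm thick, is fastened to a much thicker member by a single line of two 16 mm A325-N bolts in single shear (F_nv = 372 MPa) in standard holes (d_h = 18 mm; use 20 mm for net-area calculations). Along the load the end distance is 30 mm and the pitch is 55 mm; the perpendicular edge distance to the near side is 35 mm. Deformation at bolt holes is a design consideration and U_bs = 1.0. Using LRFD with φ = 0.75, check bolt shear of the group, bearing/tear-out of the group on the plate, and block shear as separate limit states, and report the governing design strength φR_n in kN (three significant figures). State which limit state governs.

Bolt shear: A_b = π·16²/4 = 201.1 mm²; R_n = 372 × 201.1 × 2 × 1 / 1000 = 149.6 kN → 0.75 × 149.6 = 112 kN.
Bearing: edge l_c = 21, r_n = 130 kN; interior l_c = 37, r_n = 198.1 kN; R_n = 130 + 1·198.1 = 328.2 kN → 246 kN.
Block shear: A_gv = 1020, A_nv = 660, A_nt = 300 mm²; R_n = min(0.6F_uA_nv, 0.6F_yA_gv) + U_bs·F_u·A_nt = 299.3 kN → 224 kN.
Bolt shear governs: 112 kN.

112 kN (bolt shear governs)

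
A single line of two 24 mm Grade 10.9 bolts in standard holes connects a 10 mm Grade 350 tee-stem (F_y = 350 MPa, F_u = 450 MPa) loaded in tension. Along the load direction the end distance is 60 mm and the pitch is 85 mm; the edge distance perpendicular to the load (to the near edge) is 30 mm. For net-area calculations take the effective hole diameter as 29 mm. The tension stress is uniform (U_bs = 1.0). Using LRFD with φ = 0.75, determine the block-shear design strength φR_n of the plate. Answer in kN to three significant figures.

Shear plane L_v = 60 + 1·85 = 145 mm; A_gv = 145 × 10 = 1450 mm².
A_nv = (145 − 1.5·29) × 10 = 1015 mm².
A_nt = (30 − 0.5·29) × 10 = 155 mm².
0.6 F_u A_nv = 274.1 kN; 0.6 F_y A_gv = 304.5 kN → shear rupture governs the shear term.
R_n = 274.1 + 1.0 × 450 × 155 / 1000 = 343.8 kN.
Design strength φR_n = 0.75 × 343.8 = 258 kN.

258 kN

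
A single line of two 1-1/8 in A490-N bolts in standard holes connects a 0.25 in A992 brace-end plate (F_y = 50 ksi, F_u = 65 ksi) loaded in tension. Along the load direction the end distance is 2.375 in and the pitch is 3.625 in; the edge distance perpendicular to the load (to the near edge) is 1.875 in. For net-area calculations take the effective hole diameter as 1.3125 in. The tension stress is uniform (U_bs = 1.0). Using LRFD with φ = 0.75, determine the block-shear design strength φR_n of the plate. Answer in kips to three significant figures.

44.3 kips

Shear plane L_v = 2.375 + 1·3.625 = 6 in; A_gv = 6 × 0.25 = 1.5 in².
A_nv = (6 − 1.5·1.3125) × 0.25 = 1.008 in².
A_nt = (1.875 − 0.5·1.3125) × 0.25 = 0.3047 in².
0.6 F_u A_nv = 39.3 kips; 0.6 F_y A_gv = 45 kips → shear rupture governs the shear term.
R_n = 39.3 + 1.0 × 65 × 0.3047 = 59.11 kips.
Design strength φR_n = 0.75 × 59.11 = 44.3 kips.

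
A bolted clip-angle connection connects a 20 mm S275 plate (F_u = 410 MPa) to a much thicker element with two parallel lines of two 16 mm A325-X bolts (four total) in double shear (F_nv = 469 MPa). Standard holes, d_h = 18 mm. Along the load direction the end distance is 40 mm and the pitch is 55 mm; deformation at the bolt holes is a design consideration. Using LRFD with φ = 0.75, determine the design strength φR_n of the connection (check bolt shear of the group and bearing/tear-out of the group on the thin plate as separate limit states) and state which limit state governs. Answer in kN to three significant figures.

Bolt shear: A_b = π·16²/4 = 201.1 mm²; R_n = 469 × 201.1 × 4 × 2 / 1000 = 754.4 kN → 0.75 × 754.4 = 566 kN.
Bearing (1.2 l_c t F_u ≤ 2.4 d t F_u): upper limit = 2.4·16·20·410 / 1000 = 314.9 kN.
  Edge l_c = 40 − 18/2 = 31 → r_n = 305 kN; interior l_c = 55 − 18 = 37 → r_n = 314.9 kN.
  R_n,bearing = 2·305 + 2·314.9 = 1240 kN → 0.75 × 1240 = 930 kN.
Bolt shear governs: 566 kN.

566 kN (bolt shear governs)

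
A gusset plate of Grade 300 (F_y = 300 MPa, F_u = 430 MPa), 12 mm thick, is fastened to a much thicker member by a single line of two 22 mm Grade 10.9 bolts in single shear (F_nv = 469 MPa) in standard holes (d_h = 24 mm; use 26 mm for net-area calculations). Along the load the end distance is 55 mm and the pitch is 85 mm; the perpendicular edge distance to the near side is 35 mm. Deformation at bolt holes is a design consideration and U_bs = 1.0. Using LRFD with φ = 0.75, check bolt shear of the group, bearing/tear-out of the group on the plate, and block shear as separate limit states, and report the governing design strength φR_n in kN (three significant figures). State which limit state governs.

267 kN (bolt shear governs)

Bolt shear: A_b = π·22²/4 = 380.1 mm²; R_n = 469 × 380.1 × 2 × 1 / 1000 = 356.6 kN → 0.75 × 356.6 = 267 kN.
Bearing: edge l_c = 43, r_n = 266.3 kN; interior l_c = 61, r_n = 272.4 kN; R_n = 266.3 + 1·272.4 = 538.7 kN → 404 kN.
Block shear: A_gv = 1680, A_nv = 1212, A_nt = 264 mm²; R_n = min(0.6F_uA_nv, 0.6F_yA_gv) + U_bs·F_u·A_nt = 415.9 kN → 312 kN.
Bolt shear governs: 267 kN.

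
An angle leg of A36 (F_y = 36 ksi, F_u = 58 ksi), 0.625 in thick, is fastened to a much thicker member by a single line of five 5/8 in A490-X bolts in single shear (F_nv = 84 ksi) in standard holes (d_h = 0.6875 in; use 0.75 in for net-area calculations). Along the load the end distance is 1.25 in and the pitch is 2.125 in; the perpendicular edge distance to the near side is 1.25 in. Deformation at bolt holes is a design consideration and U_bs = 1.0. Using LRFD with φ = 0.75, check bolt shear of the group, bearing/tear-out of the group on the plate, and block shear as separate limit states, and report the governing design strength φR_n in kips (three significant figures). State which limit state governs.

Bolt shear: A_b = π·0.625²/4 = 0.3068 in²; R_n = 84 × 0.3068 × 5 × 1 = 128.9 kips → 0.75 × 128.9 = 96.6 kips.
Bearing: edge l_c = 0.9062, r_n = 39.42 kips; interior l_c = 1.438, r_n = 54.38 kips; R_n = 39.42 + 4·54.38 = 256.9 kips → 193 kips.
Block shear: A_gv = 6.094, A_nv = 3.984, A_nt = 0.5469 in²; R_n = min(0.6F_uA_nv, 0.6F_yA_gv) + U_bs·F_u·A_nt = 163.3 kips → 123 kips.
Bolt shear governs: 96.6 kips.

96.6 kips (bolt shear governs)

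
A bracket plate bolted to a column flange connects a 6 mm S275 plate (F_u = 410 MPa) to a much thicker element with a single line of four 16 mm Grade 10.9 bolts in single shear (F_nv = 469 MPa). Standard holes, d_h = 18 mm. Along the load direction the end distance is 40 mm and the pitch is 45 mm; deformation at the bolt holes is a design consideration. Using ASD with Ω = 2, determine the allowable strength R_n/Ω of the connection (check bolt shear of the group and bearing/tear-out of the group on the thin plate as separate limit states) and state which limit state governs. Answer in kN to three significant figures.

165 kN (bearing governs)

Bolt shear: A_b = π·16²/4 = 201.1 mm²; R_n = 469 × 201.1 × 4 × 1 / 1000 = 377.2 kN → 377.2 / 2 = 189 kN.
Bearing (1.2 l_c t F_u ≤ 2.4 d t F_u): upper limit = 2.4·16·6·410 / 1000 = 94.46 kN.
  Edge l_c = 40 − 18/2 = 31 → r_n = 91.51 kN; interior l_c = 45 − 18 = 27 → r_n = 79.7 kN.
  R_n,bearing = 1·91.51 + 3·79.7 = 330.6 kN → 330.6 / 2 = 165 kN.
Bearing governs: 165 kN.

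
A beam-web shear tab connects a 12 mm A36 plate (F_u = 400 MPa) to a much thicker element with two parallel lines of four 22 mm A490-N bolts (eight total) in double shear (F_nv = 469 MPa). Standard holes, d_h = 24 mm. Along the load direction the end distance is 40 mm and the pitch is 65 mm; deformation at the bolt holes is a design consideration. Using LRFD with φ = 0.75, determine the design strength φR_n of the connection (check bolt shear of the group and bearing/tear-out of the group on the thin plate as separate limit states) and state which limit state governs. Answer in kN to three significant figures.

Bolt shear: A_b = π·22²/4 = 380.1 mm²; R_n = 469 × 380.1 × 8 × 2 / 1000 = 2853 kN → 0.75 × 2853 = 2140 kN.
Bearing (1.2 l_c t F_u ≤ 2.4 d t F_u): upper limit = 2.4·22·12·400 / 1000 = 253.4 kN.
  Edge l_c = 40 − 24/2 = 28 → r_n = 161.3 kN; interior l_c = 65 − 24 = 41 → r_n = 236.2 kN.
  R_n,bearing = 2·161.3 + 6·236.2 = 1740 kN → 0.75 × 1740 = 1300 kN.
Bearing governs: 1300 kN.

1300 kN (bearing governs)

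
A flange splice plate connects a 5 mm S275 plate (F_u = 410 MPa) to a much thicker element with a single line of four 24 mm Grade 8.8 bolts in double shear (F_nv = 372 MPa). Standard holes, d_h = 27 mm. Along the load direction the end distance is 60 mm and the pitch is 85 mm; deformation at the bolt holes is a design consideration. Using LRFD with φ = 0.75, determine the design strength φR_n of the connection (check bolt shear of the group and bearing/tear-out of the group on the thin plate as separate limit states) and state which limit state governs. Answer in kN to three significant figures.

Bolt shear: A_b = π·24²/4 = 452.4 mm²; R_n = 372 × 452.4 × 4 × 2 / 1000 = 1346 kN → 0.75 × 1346 = 1010 kN.
Bearing (1.2 l_c t F_u ≤ 2.4 d t F_u): upper limit = 2.4·24·5·410 / 1000 = 118.1 kN.
  Edge l_c = 60 − 27/2 = 46.5 → r_n = 114.4 kN; interior l_c = 85 − 27 = 58 → r_n = 118.1 kN.
  R_n,bearing = 1·114.4 + 3·118.1 = 468.6 kN → 0.75 × 468.6 = 351 kN.
Bearing governs: 351 kN.

351 kN (bearing governs)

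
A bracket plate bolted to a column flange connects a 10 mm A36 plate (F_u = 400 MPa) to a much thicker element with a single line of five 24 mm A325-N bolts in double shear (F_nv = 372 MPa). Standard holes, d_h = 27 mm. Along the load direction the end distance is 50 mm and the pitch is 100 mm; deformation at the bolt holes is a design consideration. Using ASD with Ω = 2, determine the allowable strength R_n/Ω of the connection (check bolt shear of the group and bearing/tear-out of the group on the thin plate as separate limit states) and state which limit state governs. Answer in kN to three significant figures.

Bolt shear: A_b = π·24²/4 = 452.4 mm²; R_n = 372 × 452.4 × 5 × 2 / 1000 = 1683 kN → 1683 / 2 = 841 kN.
Bearing (1.2 l_c t F_u ≤ 2.4 d t F_u): upper limit = 2.4·24·10·400 / 1000 = 230.4 kN.
  Edge l_c = 50 − 27/2 = 36.5 → r_n = 175.2 kN; interior l_c = 100 − 27 = 73 → r_n = 230.4 kN.
  R_n,bearing = 1·175.2 + 4·230.4 = 1097 kN → 1097 / 2 = 548 kN.
Bearing governs: 548 kN.

548 kN (bearing governs)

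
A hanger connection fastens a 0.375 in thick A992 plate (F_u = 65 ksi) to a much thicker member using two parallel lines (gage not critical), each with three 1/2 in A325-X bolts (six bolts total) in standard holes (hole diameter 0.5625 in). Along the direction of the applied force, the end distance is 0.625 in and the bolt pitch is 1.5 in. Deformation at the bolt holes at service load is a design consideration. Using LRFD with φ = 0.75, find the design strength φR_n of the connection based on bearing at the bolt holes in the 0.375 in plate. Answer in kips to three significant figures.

97.3 kips

Per bolt r_n = 1.2 l_c t F_u ≤ 2.4 d t F_u; upper limit = 2.4 × 0.5 × 0.375 × 65 = 29.25 kips.
Edge bolt: l_c = 0.625 − 0.5625/2 = 0.3438 in → 1.2 × 0.3438 × 0.375 × 65 = 10.05 → r_n = 10.05 kips.
Interior bolts: l_c = 1.5 − 0.5625 = 0.9375 in → 1.2 × 0.9375 × 0.375 × 65 = 27.42 → r_n = 27.42 kips.
R_n = 2 × 10.05 + 4 × 27.42 = 129.8 kips.
Design strength φR_n = 0.75 × 129.8 = 97.3 kips.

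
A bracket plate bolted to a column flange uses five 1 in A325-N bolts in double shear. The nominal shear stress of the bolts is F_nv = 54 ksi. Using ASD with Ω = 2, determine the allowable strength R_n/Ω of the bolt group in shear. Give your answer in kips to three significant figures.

A_b = π × 1² / 4 = 0.7854 in².
R_n = F_nv · A_b · n · n_s = 54 × 0.7854 × 5 × 2 = 424.1 kips.
Allowable strength R_n/Ω = 424.1 / 2 = 212 kips.

212 kips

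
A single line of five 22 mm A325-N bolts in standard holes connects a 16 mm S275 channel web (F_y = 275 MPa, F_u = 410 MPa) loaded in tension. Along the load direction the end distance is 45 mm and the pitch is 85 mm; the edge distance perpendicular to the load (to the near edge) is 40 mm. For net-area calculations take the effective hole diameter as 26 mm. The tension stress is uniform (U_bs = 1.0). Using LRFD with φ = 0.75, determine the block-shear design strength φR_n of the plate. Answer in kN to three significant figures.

Shear plane L_v = 45 + 4·85 = 385 mm; A_gv = 385 × 16 = 6160 mm².
A_nv = (385 − 4.5·26) × 16 = 4288 mm².
A_nt = (40 − 0.5·26) × 16 = 432 mm².
0.6 F_u A_nv = 1055 kN; 0.6 F_y A_gv = 1016 kN → shear yielding governs the shear term.
R_n = 1016 + 1.0 × 410 × 432 / 1000 = 1194 kN.
Design strength φR_n = 0.75 × 1194 = 895 kN.

895 kN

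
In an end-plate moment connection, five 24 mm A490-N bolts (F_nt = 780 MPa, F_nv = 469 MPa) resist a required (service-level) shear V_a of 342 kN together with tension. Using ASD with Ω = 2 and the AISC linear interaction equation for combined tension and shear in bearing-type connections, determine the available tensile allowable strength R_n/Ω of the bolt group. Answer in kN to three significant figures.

A_b = π·24²/4 = 452.4 mm²; f_rv = 342 × 1000 / (5 × 452.4) = 151.2 MPa.
F'_nt = 1.3 F_nt − (Ω F_nt / F_nv) f_rv = 1.3·780 − (2·780/469)·151.2 = 511.1 MPa, capped at F_nt → F'_nt = 511.1 MPa.
R_n = F'_nt · A_b · n = 511.1 × 452.4 × 5 / 1000 = 1156 kN.
Allowable strength R_n/Ω = 1156 / 2 = 578 kN.

578 kN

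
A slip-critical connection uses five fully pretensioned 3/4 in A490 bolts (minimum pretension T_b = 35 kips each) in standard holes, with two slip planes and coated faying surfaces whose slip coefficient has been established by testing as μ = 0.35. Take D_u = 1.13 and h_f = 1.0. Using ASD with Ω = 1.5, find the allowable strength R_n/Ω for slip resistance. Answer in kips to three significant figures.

R_n = μ · D_u · h_f · T_b · n_s · n_b = 0.35 × 1.13 × 1.0 × 35 × 2 × 5 = 138.4 kips.
Allowable strength R_n/Ω = 138.4 / 1.5 = 92.3 kips.

92.3 kips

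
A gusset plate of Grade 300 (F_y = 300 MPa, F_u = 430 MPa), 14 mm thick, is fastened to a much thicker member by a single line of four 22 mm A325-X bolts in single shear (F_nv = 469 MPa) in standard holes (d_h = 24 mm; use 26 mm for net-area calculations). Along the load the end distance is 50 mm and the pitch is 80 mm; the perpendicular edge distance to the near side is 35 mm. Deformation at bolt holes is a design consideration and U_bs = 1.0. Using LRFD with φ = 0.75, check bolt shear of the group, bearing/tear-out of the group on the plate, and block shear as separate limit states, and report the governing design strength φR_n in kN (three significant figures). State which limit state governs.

Bolt shear: A_b = π·22²/4 = 380.1 mm²; R_n = 469 × 380.1 × 4 × 1 / 1000 = 713.1 kN → 0.75 × 713.1 = 535 kN.
Bearing: edge l_c = 38, r_n = 274.5 kN; interior l_c = 56, r_n = 317.9 kN; R_n = 274.5 + 3·317.9 = 1228 kN → 921 kN.
Block shear: A_gv = 4060, A_nv = 2786, A_nt = 308 mm²; R_n = min(0.6F_uA_nv, 0.6F_yA_gv) + U_bs·F_u·A_nt = 851.2 kN → 638 kN.
Bolt shear governs: 535 kN.

535 kN (bolt shear governs)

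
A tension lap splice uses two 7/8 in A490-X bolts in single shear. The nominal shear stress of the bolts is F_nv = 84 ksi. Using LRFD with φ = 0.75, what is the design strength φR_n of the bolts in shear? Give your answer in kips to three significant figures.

75.8 kips

A_b = π × 0.875² / 4 = 0.6013 in².
R_n = F_nv · A_b · n · n_s = 84 × 0.6013 × 2 × 1 = 101 kips.
Design strength φR_n = 0.75 × 101 = 75.8 kips.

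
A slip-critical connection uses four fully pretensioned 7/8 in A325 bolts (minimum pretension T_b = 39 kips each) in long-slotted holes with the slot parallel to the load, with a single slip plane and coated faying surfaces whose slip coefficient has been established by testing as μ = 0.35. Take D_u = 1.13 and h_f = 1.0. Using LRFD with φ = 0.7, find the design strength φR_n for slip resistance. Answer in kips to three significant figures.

43.2 kips

R_n = μ · D_u · h_f · T_b · n_s · n_b = 0.35 × 1.13 × 1.0 × 39 × 1 × 4 = 61.7 kips.
Design strength φR_n = 0.7 × 61.7 = 43.2 kips.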